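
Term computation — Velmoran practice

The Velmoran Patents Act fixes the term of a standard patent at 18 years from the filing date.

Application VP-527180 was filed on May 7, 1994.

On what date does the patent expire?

Filing date + 18 years → 7 May 2012.

2012-05-07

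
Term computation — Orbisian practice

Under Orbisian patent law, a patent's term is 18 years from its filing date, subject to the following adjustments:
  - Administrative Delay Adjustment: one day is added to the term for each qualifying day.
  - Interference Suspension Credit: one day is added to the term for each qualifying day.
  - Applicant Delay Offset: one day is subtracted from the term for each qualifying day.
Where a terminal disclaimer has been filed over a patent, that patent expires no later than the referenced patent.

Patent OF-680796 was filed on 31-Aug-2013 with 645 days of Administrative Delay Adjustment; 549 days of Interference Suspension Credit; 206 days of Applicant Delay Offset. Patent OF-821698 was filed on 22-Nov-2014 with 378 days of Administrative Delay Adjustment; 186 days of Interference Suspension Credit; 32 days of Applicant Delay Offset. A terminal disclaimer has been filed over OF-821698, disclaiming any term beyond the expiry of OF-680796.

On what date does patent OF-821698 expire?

Natural term of OF-821698:
  Base: filing + 18 years → 22 November 2032.
  Administrative Delay Adjustment: +378 days → 5 December 2033.
  Interference Suspension Credit: +186 days → 9 June 2034.
  Applicant Delay Offset: −32 days → 8 May 2034.
Expiry of referenced patent OF-680796:
  Base: filing + 18 years → 31 August 2031.
  Administrative Delay Adjustment: +645 days → 6 June 2033.
  Interference Suspension Credit: +549 days → 7 December 2034.
  Applicant Delay Offset: −206 days → 15 May 2034.
Terminal disclaimer: OF-821698 expires on the earlier of 8 May 2034 and 15 May 2034.

2034-05-08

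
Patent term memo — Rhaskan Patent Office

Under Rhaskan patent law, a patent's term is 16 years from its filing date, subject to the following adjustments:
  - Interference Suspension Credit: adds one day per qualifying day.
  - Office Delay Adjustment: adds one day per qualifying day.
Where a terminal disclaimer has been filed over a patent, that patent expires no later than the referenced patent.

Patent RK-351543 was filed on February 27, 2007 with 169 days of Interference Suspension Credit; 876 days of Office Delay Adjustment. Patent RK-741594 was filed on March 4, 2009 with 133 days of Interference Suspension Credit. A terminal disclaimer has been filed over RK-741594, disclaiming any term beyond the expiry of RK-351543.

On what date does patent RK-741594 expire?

2025-07-15

Natural term of RK-741594:
  Base: filing + 16 years → 4 March 2025.
  Interference Suspension Credit: +133 days → 15 July 2025.
Expiry of referenced patent RK-351543:
  Base: filing + 16 years → 27 February 2023.
  Interference Suspension Credit: +169 days → 15 August 2023.
  Office Delay Adjustment: +876 days → 7 January 2026.
Terminal disclaimer: RK-741594 expires on the earlier of 15 July 2025 and 7 January 2026.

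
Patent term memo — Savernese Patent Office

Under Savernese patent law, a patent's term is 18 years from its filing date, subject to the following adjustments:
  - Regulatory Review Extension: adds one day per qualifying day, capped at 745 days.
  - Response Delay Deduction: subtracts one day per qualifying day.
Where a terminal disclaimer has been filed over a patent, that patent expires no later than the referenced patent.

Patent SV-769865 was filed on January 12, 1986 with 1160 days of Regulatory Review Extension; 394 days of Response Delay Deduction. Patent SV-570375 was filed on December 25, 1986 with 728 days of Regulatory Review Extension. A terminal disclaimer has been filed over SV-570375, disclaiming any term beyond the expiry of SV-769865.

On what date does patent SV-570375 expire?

Natural term of SV-570375:
  Base: filing + 18 years → 25 December 2004.
  Regulatory Review Extension: 728 days (within the 745-day cap) → +728 days → 23 December 2006.
Expiry of referenced patent SV-769865:
  Base: filing + 18 years → 12 January 2004.
  Regulatory Review Extension: 1160 days claimed exceeds the 745-day cap, so +745 days → 26 January 2006.
  Response Delay Deduction: −394 days → 28 December 2004.
Terminal disclaimer: SV-570375 expires on the earlier of 23 December 2006 and 28 December 2004.

December 28, 2004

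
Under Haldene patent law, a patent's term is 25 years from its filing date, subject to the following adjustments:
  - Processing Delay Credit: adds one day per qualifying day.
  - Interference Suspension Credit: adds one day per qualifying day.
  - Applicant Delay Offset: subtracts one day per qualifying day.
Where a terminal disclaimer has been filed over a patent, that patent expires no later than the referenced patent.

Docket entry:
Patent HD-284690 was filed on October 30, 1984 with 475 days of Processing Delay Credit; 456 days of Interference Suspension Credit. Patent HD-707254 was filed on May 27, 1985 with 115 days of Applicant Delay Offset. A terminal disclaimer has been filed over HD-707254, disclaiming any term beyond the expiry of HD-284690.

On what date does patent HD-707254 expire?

2010-02-01

Natural term of HD-707254:
  Base: filing + 25 years → 27 May 2010.
  Applicant Delay Offset: −115 days → 1 February 2010.
Expiry of referenced patent HD-284690:
  Base: filing + 25 years → 30 October 2009.
  Processing Delay Credit: +475 days → 17 February 2011.
  Interference Suspension Credit: +456 days → 18 May 2012.
Terminal disclaimer: HD-707254 expires on the earlier of 1 February 2010 and 18 May 2012.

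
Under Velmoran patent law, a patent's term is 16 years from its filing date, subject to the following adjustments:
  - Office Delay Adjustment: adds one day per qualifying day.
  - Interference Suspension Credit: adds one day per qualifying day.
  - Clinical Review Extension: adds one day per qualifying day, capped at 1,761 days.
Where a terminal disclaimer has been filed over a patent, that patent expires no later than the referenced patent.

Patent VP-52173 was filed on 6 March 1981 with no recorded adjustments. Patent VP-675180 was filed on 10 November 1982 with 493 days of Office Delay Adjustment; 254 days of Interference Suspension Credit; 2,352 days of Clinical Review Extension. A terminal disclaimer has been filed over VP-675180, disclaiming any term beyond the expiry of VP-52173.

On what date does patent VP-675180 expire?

1997-03-06

Natural term of VP-675180:
  Base: filing + 16 years → 10 November 1998.
  Office Delay Adjustment: +493 days → 17 March 2000.
  Interference Suspension Credit: +254 days → 26 November 2000.
  Clinical Review Extension: 2352 days claimed exceeds the 1761-day cap, so +1761 days → 22 September 2005.
Expiry of referenced patent VP-52173:
  Base: filing + 16 years → 6 March 1997.
Terminal disclaimer: VP-675180 expires on the earlier of 22 September 2005 and 6 March 1997.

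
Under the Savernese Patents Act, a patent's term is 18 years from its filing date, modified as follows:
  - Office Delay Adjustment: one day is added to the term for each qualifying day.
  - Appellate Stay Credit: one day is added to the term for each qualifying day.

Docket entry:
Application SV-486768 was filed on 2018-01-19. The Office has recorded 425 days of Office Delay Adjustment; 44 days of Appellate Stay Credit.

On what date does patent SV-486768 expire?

Base term: filing date + 18 years → 19 January 2036.
Office Delay Adjustment: +425 days → 19 March 2037.
Appellate Stay Credit: +44 days → 2 May 2037.

2037-05-02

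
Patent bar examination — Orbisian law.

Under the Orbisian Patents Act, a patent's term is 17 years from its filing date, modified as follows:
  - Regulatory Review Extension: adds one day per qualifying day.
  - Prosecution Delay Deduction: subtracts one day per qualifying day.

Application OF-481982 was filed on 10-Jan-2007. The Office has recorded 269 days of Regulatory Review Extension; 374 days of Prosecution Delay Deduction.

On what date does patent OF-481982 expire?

Base term: filing date + 17 years → 10 January 2024.
Regulatory Review Extension: +269 days → 5 October 2024.
Prosecution Delay Deduction: −374 days → 27 September 2023.

September 27, 2023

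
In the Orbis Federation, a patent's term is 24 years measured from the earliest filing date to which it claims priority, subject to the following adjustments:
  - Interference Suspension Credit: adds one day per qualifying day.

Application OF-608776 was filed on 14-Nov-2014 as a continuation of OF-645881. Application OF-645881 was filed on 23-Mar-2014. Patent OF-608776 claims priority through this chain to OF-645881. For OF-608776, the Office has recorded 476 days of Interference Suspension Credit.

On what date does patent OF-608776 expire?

2039-07-12

Earliest priority filing: 23 March 2014.
Base term: 23 March 2014 + 24 years → 23 March 2038.
Interference Suspension Credit: +476 days → 12 July 2039.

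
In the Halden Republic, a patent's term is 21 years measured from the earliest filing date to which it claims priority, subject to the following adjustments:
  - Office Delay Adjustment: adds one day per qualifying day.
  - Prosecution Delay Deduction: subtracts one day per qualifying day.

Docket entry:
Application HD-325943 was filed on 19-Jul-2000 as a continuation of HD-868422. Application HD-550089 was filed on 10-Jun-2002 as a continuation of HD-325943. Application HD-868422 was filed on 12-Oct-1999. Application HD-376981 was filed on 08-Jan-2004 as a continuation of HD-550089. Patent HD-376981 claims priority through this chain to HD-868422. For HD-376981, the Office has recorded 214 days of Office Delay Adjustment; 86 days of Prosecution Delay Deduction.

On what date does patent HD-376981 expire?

February 17, 2021

Earliest priority filing: 12 October 1999.
Base term: 12 October 1999 + 21 years → 12 October 2020.
Office Delay Adjustment: +214 days → 14 May 2021.
Prosecution Delay Deduction: −86 days → 17 February 2021.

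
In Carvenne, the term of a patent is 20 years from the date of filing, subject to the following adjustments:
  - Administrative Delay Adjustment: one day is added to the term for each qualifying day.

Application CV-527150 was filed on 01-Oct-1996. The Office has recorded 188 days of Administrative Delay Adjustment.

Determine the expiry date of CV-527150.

Base term: filing date + 20 years → 1 October 2016.
Administrative Delay Adjustment: +188 days → 7 April 2017.

April 7, 2017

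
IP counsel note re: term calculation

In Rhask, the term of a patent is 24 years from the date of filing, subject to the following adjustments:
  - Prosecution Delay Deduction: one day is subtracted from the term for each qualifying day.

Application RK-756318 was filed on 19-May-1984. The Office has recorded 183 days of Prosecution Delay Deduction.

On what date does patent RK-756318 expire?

November 18, 2007

Base term: filing date + 24 years → 19 May 2008.
Prosecution Delay Deduction: −183 days → 18 November 2007.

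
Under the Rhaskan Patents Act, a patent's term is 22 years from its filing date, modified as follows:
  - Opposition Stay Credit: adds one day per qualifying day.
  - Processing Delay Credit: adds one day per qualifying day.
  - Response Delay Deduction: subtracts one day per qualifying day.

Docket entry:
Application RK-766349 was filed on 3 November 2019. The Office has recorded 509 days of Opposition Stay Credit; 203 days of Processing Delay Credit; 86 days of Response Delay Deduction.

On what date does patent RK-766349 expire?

Base term: filing date + 22 years → 3 November 2041.
Opposition Stay Credit: +509 days → 27 March 2043.
Processing Delay Credit: +203 days → 16 October 2043.
Response Delay Deduction: −86 days → 22 July 2043.

July 22, 2043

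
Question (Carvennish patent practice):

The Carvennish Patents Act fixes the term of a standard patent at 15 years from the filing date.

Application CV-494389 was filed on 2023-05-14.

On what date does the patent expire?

May 14, 2038

Filing date + 15 years → 14 May 2038.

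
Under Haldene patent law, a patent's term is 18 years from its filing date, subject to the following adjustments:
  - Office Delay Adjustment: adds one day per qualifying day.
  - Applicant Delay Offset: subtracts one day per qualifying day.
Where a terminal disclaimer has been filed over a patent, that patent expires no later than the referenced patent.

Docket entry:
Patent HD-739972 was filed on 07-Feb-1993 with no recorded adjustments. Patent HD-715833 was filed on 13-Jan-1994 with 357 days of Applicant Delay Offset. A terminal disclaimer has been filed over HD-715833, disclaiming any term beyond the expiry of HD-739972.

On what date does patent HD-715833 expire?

2011-01-21

Natural term of HD-715833:
  Base: filing + 18 years → 13 January 2012.
  Applicant Delay Offset: −357 days → 21 January 2011.
Expiry of referenced patent HD-739972:
  Base: filing + 18 years → 7 February 2011.
Terminal disclaimer: HD-715833 expires on the earlier of 21 January 2011 and 7 February 2011.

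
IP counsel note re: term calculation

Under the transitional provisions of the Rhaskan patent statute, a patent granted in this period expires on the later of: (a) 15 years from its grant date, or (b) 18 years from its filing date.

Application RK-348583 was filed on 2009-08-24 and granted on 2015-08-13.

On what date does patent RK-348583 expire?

(a) grant + 15 years → 13 August 2030.
(b) filing + 18 years → 24 August 2027.
Later of the two: 13 August 2030.

2030-08-13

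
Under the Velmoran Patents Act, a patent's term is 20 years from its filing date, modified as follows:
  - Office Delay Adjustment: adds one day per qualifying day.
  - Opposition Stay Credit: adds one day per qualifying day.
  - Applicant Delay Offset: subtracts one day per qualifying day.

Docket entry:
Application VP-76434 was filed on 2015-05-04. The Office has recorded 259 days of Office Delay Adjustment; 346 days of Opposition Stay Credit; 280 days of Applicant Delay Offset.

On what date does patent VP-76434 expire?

March 24, 2036

Base term: filing date + 20 years → 4 May 2035.
Office Delay Adjustment: +259 days → 18 January 2036.
Opposition Stay Credit: +346 days → 29 December 2036.
Applicant Delay Offset: −280 days → 24 March 2036.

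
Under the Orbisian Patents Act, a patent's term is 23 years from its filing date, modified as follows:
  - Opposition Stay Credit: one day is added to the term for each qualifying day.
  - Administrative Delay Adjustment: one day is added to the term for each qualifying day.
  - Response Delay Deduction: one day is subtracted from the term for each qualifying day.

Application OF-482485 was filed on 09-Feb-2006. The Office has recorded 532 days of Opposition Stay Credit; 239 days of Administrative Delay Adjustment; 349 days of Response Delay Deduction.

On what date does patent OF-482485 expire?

Base term: filing date + 23 years → 9 February 2029.
Opposition Stay Credit: +532 days → 26 July 2030.
Administrative Delay Adjustment: +239 days → 22 March 2031.
Response Delay Deduction: −349 days → 7 April 2030.

April 7, 2030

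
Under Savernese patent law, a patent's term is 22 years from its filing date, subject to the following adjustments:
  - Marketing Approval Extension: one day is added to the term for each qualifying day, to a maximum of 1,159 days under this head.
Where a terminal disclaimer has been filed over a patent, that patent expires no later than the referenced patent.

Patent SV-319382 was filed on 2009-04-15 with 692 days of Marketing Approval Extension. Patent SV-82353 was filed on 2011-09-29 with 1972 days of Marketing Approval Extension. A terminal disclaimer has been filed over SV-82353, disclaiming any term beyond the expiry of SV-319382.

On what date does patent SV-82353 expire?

2033-03-07

Natural term of SV-82353:
  Base: filing + 22 years → 29 September 2033.
  Marketing Approval Extension: 1972 days claimed exceeds the 1159-day cap, so +1159 days → 1 December 2036.
Expiry of referenced patent SV-319382:
  Base: filing + 22 years → 15 April 2031.
  Marketing Approval Extension: 692 days (within the 1159-day cap) → +692 days → 7 March 2033.
Terminal disclaimer: SV-82353 expires on the earlier of 1 December 2036 and 7 March 2033.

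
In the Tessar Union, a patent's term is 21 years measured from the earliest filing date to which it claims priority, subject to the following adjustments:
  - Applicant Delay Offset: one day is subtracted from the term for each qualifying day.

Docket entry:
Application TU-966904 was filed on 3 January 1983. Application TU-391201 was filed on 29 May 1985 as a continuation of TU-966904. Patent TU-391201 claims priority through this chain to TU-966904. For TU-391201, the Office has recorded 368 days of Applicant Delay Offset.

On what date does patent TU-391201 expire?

Earliest priority filing: 3 January 1983.
Base term: 3 January 1983 + 21 years → 3 January 2004.
Applicant Delay Offset: −368 days → 31 December 2002.

2002-12-31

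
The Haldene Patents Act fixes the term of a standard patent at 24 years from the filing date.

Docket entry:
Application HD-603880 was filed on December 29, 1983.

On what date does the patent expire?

2007-12-29

Filing date + 24 years → 29 December 2007.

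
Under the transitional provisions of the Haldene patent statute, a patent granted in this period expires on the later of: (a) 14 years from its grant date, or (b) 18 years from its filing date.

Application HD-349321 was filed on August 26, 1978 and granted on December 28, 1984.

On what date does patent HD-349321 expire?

1998-12-28

(a) grant + 14 years → 28 December 1998.
(b) filing + 18 years → 26 August 1996.
Later of the two: 28 December 1998.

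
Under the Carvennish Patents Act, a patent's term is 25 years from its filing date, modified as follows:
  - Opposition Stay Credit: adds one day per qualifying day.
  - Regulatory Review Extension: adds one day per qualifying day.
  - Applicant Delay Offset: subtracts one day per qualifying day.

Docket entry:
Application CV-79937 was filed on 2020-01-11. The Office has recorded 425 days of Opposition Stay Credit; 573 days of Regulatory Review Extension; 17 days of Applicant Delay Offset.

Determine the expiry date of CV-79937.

September 19, 2047

Base term: filing date + 25 years → 11 January 2045.
Opposition Stay Credit: +425 days → 12 March 2046.
Regulatory Review Extension: +573 days → 6 October 2047.
Applicant Delay Offset: −17 days → 19 September 2047.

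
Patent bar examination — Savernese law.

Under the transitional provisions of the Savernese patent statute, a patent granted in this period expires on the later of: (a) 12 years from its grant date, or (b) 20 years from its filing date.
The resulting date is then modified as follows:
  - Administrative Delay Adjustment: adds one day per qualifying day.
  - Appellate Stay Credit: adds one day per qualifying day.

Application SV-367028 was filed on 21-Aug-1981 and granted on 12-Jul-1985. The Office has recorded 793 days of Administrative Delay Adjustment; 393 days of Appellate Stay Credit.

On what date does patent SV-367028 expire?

(a) grant + 12 years → 12 July 1997.
(b) filing + 20 years → 21 August 2001.
Later of the two: 21 August 2001.
Administrative Delay Adjustment: +793 days → 23 October 2003.
Appellate Stay Credit: +393 days → 19 November 2004.

2004-11-19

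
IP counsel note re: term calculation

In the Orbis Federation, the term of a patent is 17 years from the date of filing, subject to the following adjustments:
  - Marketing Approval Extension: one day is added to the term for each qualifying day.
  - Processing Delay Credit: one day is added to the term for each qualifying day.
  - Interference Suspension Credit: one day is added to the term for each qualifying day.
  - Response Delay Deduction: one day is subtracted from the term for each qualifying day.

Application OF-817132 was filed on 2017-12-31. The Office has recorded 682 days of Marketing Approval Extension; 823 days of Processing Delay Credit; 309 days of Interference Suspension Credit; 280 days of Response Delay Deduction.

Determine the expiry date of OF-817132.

2039-03-14

Base term: filing date + 17 years → 31 December 2034.
Marketing Approval Extension: +682 days → 12 November 2036.
Processing Delay Credit: +823 days → 13 February 2039.
Interference Suspension Credit: +309 days → 19 December 2039.
Response Delay Deduction: −280 days → 14 March 2039.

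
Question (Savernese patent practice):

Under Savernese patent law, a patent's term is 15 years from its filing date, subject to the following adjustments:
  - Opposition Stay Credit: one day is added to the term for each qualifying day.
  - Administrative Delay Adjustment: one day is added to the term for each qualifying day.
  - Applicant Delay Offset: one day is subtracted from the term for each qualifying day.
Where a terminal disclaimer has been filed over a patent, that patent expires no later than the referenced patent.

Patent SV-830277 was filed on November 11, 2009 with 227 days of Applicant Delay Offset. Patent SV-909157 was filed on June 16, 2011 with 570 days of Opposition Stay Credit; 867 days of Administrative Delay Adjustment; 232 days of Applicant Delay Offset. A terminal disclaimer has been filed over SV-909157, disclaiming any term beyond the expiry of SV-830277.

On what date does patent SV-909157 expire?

Natural term of SV-909157:
  Base: filing + 15 years → 16 June 2026.
  Opposition Stay Credit: +570 days → 7 January 2028.
  Administrative Delay Adjustment: +867 days → 23 May 2030.
  Applicant Delay Offset: −232 days → 3 October 2029.
Expiry of referenced patent SV-830277:
  Base: filing + 15 years → 11 November 2024.
  Applicant Delay Offset: −227 days → 29 March 2024.
Terminal disclaimer: SV-909157 expires on the earlier of 3 October 2029 and 29 March 2024.

March 29, 2024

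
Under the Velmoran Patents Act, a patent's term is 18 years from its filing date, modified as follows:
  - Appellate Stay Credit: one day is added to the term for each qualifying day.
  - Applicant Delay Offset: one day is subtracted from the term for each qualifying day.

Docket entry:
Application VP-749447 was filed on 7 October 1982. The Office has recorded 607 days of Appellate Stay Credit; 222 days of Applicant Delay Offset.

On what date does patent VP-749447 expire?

October 27, 2001

Base term: filing date + 18 years → 7 October 2000.
Appellate Stay Credit: +607 days → 6 June 2002.
Applicant Delay Offset: −222 days → 27 October 2001.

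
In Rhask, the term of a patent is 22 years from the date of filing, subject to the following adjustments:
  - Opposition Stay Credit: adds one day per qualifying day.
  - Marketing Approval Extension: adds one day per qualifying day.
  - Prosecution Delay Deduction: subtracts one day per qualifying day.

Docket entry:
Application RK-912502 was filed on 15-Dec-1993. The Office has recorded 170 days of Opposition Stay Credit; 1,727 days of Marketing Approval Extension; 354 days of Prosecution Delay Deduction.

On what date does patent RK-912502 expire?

2020-03-06

Base term: filing date + 22 years → 15 December 2015.
Opposition Stay Credit: +170 days → 2 June 2016.
Marketing Approval Extension: +1727 days → 23 February 2021.
Prosecution Delay Deduction: −354 days → 6 March 2020.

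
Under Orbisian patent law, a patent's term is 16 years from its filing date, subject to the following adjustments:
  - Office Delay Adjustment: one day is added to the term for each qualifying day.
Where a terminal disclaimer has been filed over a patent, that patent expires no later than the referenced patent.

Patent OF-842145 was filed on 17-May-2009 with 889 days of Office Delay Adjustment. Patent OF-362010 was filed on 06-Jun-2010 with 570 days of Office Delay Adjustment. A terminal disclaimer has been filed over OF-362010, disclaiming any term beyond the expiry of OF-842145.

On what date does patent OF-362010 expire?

Natural term of OF-362010:
  Base: filing + 16 years → 6 June 2026.
  Office Delay Adjustment: +570 days → 28 December 2027.
Expiry of referenced patent OF-842145:
  Base: filing + 16 years → 17 May 2025.
  Office Delay Adjustment: +889 days → 23 October 2027.
Terminal disclaimer: OF-362010 expires on the earlier of 28 December 2027 and 23 October 2027.

October 23, 2027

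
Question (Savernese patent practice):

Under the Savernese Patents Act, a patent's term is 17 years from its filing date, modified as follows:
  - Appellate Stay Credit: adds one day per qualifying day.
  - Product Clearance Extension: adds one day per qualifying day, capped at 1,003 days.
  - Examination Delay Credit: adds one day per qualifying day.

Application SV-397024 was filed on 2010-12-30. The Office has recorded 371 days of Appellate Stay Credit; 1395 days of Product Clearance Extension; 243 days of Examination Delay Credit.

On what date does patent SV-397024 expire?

Base term: filing date + 17 years → 30 December 2027.
Appellate Stay Credit: +371 days → 4 January 2029.
Product Clearance Extension: 1395 days claimed exceeds the 1003-day cap, so +1003 days → 4 October 2031.
Examination Delay Credit: +243 days → 3 June 2032.

June 3, 2032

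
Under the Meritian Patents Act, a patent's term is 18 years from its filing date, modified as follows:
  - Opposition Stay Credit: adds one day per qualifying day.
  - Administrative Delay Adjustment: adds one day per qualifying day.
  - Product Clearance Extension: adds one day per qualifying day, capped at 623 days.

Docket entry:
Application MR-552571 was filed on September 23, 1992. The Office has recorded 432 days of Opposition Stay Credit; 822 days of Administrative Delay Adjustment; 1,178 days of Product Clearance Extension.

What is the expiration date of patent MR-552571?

Base term: filing date + 18 years → 23 September 2010.
Opposition Stay Credit: +432 days → 29 November 2011.
Administrative Delay Adjustment: +822 days → 28 February 2014.
Product Clearance Extension: 1178 days claimed exceeds the 623-day cap, so +623 days → 13 November 2015.

2015-11-13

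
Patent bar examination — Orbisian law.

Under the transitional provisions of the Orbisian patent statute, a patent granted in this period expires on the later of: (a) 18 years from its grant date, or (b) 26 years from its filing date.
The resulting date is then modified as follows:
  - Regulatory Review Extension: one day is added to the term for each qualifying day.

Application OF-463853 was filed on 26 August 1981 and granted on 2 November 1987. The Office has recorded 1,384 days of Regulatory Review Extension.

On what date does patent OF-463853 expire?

2011-06-10

(a) grant + 18 years → 2 November 2005.
(b) filing + 26 years → 26 August 2007.
Later of the two: 26 August 2007.
Regulatory Review Extension: +1384 days → 10 June 2011.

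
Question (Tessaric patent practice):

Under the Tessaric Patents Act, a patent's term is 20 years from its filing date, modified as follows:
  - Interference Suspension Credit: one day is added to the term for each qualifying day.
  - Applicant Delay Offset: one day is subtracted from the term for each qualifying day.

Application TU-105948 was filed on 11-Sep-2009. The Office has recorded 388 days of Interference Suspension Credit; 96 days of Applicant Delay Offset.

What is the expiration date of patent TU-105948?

Base term: filing date + 20 years → 11 September 2029.
Interference Suspension Credit: +388 days → 4 October 2030.
Applicant Delay Offset: −96 days → 30 June 2030.

2030-06-30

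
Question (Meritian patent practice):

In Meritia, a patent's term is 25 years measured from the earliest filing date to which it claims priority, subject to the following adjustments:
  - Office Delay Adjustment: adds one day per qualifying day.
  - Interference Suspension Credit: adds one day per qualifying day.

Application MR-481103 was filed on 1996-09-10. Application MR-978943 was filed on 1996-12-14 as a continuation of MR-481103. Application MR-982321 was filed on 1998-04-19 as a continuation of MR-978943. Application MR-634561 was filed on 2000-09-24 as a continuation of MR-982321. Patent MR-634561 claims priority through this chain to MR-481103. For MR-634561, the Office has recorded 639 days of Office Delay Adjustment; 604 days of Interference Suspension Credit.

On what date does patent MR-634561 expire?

February 4, 2025

Earliest priority filing: 10 September 1996.
Base term: 10 September 1996 + 25 years → 10 September 2021.
Office Delay Adjustment: +639 days → 11 June 2023.
Interference Suspension Credit: +604 days → 4 February 2025.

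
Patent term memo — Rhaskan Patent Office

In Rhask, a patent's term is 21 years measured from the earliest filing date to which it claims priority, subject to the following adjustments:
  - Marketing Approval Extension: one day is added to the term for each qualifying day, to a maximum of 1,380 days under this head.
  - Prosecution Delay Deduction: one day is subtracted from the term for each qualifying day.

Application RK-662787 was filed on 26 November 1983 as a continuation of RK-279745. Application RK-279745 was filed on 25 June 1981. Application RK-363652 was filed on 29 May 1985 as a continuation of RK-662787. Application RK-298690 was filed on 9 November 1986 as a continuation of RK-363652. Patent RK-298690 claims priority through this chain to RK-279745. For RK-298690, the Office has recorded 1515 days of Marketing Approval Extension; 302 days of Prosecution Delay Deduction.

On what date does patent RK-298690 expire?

Earliest priority filing: 25 June 1981.
Base term: 25 June 1981 + 21 years → 25 June 2002.
Marketing Approval Extension: 1515 days claimed exceeds the 1380-day cap, so +1380 days → 5 April 2006.
Prosecution Delay Deduction: −302 days → 7 June 2005.

2005-06-07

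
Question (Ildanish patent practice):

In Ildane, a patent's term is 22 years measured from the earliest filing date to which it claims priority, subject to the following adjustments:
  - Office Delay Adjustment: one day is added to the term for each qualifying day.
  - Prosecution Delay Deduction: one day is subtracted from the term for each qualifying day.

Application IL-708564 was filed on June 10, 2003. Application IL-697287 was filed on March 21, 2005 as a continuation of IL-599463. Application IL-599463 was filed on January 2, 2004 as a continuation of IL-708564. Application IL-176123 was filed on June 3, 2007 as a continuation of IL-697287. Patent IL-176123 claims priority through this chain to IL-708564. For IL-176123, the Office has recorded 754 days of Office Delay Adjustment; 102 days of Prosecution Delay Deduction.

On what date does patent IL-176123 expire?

March 24, 2027

Earliest priority filing: 10 June 2003.
Base term: 10 June 2003 + 22 years → 10 June 2025.
Office Delay Adjustment: +754 days → 4 July 2027.
Prosecution Delay Deduction: −102 days → 24 March 2027.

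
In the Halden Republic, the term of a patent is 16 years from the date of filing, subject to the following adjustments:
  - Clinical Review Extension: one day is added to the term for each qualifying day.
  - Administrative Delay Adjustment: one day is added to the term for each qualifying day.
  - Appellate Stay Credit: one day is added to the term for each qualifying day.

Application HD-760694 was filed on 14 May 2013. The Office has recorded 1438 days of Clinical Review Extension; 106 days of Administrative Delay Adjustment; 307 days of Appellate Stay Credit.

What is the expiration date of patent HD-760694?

Base term: filing date + 16 years → 14 May 2029.
Clinical Review Extension: +1438 days → 21 April 2033.
Administrative Delay Adjustment: +106 days → 5 August 2033.
Appellate Stay Credit: +307 days → 8 June 2034.

2034-06-08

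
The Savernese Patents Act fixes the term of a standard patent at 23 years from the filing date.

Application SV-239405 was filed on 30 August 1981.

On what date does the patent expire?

August 30, 2004

Filing date + 23 years → 30 August 2004.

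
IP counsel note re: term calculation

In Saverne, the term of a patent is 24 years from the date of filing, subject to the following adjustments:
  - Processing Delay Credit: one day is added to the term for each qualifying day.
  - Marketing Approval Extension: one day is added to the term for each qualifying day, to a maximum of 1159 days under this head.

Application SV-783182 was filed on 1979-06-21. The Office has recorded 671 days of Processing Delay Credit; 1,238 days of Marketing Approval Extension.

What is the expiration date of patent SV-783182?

Base term: filing date + 24 years → 21 June 2003.
Processing Delay Credit: +671 days → 22 April 2005.
Marketing Approval Extension: 1238 days claimed exceeds the 1159-day cap, so +1159 days → 24 June 2008.

2008-06-24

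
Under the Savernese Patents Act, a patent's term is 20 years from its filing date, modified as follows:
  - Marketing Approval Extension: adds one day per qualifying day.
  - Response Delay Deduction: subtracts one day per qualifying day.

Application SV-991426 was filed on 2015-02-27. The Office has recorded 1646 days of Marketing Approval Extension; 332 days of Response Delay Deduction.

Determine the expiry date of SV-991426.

October 3, 2038

Base term: filing date + 20 years → 27 February 2035.
Marketing Approval Extension: +1646 days → 31 August 2039.
Response Delay Deduction: −332 days → 3 October 2038.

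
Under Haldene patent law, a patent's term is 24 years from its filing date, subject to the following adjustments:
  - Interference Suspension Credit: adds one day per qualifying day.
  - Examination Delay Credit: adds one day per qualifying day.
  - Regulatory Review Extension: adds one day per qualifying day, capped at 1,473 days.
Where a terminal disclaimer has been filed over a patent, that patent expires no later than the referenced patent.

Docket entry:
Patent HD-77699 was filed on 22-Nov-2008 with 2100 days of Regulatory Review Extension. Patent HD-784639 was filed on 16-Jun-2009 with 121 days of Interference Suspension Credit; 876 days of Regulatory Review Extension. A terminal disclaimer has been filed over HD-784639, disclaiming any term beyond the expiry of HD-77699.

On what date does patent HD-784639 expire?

March 9, 2036

Natural term of HD-784639:
  Base: filing + 24 years → 16 June 2033.
  Interference Suspension Credit: +121 days → 15 October 2033.
  Regulatory Review Extension: 876 days (within the 1473-day cap) → +876 days → 9 March 2036.
Expiry of referenced patent HD-77699:
  Base: filing + 24 years → 22 November 2032.
  Regulatory Review Extension: 2100 days claimed exceeds the 1473-day cap, so +1473 days → 4 December 2036.
Terminal disclaimer: HD-784639 expires on the earlier of 9 March 2036 and 4 December 2036.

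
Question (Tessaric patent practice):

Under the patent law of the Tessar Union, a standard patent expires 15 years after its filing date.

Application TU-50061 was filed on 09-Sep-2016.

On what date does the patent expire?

September 9, 2031

Filing date + 15 years → 9 September 2031.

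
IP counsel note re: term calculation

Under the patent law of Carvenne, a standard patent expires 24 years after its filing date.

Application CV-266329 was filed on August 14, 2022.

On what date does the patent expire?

Filing date + 24 years → 14 August 2046.

2046-08-14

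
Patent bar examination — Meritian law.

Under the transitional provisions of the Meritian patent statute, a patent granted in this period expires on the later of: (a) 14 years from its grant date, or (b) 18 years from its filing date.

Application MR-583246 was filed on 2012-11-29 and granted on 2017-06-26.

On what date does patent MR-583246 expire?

(a) grant + 14 years → 26 June 2031.
(b) filing + 18 years → 29 November 2030.
Later of the two: 26 June 2031.

2031-06-26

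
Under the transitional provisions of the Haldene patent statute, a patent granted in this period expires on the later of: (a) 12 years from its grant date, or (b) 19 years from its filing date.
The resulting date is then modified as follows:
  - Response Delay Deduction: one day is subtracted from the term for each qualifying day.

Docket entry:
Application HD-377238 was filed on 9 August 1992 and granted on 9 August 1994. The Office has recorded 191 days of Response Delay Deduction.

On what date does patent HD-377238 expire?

(a) grant + 12 years → 9 August 2006.
(b) filing + 19 years → 9 August 2011.
Later of the two: 9 August 2011.
Response Delay Deduction: −191 days → 30 January 2011.

January 30, 2011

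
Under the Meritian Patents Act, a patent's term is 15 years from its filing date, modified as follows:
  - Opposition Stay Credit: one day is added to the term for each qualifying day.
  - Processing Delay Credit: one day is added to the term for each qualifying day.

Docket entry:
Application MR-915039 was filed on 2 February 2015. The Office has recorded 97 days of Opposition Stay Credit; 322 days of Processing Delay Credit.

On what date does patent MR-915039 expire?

2031-03-28

Base term: filing date + 15 years → 2 February 2030.
Opposition Stay Credit: +97 days → 10 May 2030.
Processing Delay Credit: +322 days → 28 March 2031.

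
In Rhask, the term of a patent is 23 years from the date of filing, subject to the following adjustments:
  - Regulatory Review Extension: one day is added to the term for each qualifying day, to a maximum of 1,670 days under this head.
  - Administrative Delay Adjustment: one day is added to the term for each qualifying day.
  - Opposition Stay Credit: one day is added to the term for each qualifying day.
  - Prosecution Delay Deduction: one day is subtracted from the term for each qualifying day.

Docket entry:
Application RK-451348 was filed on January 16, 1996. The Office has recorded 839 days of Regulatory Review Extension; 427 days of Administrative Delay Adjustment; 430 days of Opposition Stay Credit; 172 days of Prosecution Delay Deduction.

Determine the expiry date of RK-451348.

March 20, 2023

Base term: filing date + 23 years → 16 January 2019.
Regulatory Review Extension: 839 days (within the 1670-day cap) → +839 days → 4 May 2021.
Administrative Delay Adjustment: +427 days → 5 July 2022.
Opposition Stay Credit: +430 days → 8 September 2023.
Prosecution Delay Deduction: −172 days → 20 March 2023.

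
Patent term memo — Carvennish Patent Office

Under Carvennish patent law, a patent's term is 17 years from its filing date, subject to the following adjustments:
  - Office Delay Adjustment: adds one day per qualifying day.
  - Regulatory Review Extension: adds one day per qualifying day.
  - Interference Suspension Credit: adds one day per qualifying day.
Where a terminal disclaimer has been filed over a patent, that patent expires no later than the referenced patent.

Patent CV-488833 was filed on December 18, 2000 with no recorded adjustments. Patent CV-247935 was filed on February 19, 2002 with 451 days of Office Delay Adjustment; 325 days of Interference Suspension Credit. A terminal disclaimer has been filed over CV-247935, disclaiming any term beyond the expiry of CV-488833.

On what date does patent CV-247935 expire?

2017-12-18

Natural term of CV-247935:
  Base: filing + 17 years → 19 February 2019.
  Office Delay Adjustment: +451 days → 15 May 2020.
  Interference Suspension Credit: +325 days → 5 April 2021.
Expiry of referenced patent CV-488833:
  Base: filing + 17 years → 18 December 2017.
Terminal disclaimer: CV-247935 expires on the earlier of 5 April 2021 and 18 December 2017.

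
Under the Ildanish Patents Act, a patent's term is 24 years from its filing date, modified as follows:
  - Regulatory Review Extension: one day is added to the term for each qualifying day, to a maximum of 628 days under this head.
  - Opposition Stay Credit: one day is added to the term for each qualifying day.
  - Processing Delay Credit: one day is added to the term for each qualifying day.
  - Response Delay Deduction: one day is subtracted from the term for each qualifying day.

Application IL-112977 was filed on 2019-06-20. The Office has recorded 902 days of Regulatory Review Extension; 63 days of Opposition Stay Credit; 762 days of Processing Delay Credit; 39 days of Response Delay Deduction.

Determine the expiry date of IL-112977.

Base term: filing date + 24 years → 20 June 2043.
Regulatory Review Extension: 902 days claimed exceeds the 628-day cap, so +628 days → 9 March 2045.
Opposition Stay Credit: +63 days → 11 May 2045.
Processing Delay Credit: +762 days → 12 June 2047.
Response Delay Deduction: −39 days → 4 May 2047.

May 4, 2047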